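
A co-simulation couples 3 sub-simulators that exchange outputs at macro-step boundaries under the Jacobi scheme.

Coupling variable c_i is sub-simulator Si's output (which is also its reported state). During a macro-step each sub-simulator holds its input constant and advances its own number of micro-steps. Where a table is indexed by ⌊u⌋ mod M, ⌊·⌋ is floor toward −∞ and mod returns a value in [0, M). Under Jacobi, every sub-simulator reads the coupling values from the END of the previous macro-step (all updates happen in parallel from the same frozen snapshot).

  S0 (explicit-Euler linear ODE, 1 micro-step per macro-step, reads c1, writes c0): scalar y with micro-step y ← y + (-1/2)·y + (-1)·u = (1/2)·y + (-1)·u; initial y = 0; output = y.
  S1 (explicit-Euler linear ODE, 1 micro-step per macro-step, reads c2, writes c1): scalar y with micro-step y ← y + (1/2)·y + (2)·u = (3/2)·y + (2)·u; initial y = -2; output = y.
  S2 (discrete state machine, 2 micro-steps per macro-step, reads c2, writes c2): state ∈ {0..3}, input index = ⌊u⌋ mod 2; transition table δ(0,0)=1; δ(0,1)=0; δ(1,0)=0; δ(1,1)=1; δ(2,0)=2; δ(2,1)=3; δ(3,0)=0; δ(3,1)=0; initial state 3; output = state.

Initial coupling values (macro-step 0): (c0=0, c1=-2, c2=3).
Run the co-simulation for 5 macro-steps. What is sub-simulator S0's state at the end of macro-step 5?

macro 1: S0 reads c1=-2 → after 1×micro: 2; S1 reads c2=3 → after 1×micro: 3; S2 reads c2=3 → after 2×micro: 0 ⇒ (c0=2, c1=3, c2=0)
macro 2: S0 reads c1=3 → after 1×micro: -2; S1 reads c2=0 → after 1×micro: 9/2; S2 reads c2=0 → after 2×micro: 0 ⇒ (c0=-2, c1=9/2, c2=0)
macro 3: S0 reads c1=9/2 → after 1×micro: -11/2; S1 reads c2=0 → after 1×micro: 27/4; S2 reads c2=0 → after 2×micro: 0 ⇒ (c0=-11/2, c1=27/4, c2=0)
macro 4: S0 reads c1=27/4 → after 1×micro: -19/2; S1 reads c2=0 → after 1×micro: 81/8; S2 reads c2=0 → after 2×micro: 0 ⇒ (c0=-19/2, c1=81/8, c2=0)
macro 5: S0 reads c1=81/8 → after 1×micro: -119/8; S1 reads c2=0 → after 1×micro: 243/16; S2 reads c2=0 → after 2×micro: 0 ⇒ (c0=-119/8, c1=243/16, c2=0)

S0 state at macro-step 5 = -119/8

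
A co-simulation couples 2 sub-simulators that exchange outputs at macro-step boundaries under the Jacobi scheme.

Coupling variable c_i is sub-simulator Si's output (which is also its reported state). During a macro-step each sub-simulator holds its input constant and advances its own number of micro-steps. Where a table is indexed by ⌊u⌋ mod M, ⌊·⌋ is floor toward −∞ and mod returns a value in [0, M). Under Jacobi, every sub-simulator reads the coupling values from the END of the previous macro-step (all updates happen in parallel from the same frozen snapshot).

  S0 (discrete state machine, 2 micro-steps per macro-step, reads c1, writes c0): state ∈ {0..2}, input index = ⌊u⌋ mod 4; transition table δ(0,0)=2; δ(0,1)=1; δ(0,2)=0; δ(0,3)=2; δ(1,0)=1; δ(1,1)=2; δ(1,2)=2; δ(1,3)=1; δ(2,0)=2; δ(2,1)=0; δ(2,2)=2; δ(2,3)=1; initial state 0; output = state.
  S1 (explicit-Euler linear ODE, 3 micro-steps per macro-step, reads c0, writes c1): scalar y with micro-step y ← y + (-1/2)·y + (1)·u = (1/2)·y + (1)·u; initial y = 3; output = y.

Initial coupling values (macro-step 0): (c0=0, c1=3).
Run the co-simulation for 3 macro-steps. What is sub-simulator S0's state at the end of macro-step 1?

macro 1: S0 reads c1=3 → after 2×micro: 1; S1 reads c0=0 → after 3×micro: 3/8 ⇒ (c0=1, c1=3/8)
macro 2: S0 reads c1=3/8 → after 2×micro: 1; S1 reads c0=1 → after 3×micro: 115/64 ⇒ (c0=1, c1=115/64)
macro 3: S0 reads c1=115/64 → after 2×micro: 0; S1 reads c0=1 → after 3×micro: 1011/512 ⇒ (c0=0, c1=1011/512)

S0 state at macro-step 1 = 1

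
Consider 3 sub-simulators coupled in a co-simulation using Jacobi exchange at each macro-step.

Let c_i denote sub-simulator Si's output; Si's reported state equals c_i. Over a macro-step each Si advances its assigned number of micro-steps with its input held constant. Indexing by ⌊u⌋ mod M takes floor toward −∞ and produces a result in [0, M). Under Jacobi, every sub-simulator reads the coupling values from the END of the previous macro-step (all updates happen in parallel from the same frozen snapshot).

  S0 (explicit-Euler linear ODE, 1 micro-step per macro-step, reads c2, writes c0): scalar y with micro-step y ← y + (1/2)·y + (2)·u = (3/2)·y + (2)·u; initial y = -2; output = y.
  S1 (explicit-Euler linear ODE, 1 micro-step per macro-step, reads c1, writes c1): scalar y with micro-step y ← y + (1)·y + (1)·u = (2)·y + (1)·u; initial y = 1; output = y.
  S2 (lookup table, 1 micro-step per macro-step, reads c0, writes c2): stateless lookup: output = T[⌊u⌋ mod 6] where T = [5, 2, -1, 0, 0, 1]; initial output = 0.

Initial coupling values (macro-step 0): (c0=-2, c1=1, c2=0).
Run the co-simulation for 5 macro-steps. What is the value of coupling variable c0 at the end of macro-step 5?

macro 1: S0 reads c2=0 → after 1×micro: -3; S1 reads c1=1 → after 1×micro: 3; S2 reads c0=-2 → after 1×micro: 0 ⇒ (c0=-3, c1=3, c2=0)
macro 2: S0 reads c2=0 → after 1×micro: -9/2; S1 reads c1=3 → after 1×micro: 9; S2 reads c0=-3 → after 1×micro: 0 ⇒ (c0=-9/2, c1=9, c2=0)
macro 3: S0 reads c2=0 → after 1×micro: -27/4; S1 reads c1=9 → after 1×micro: 27; S2 reads c0=-9/2 → after 1×micro: 2 ⇒ (c0=-27/4, c1=27, c2=2)
macro 4: S0 reads c2=2 → after 1×micro: -49/8; S1 reads c1=27 → after 1×micro: 81; S2 reads c0=-27/4 → after 1×micro: 1 ⇒ (c0=-49/8, c1=81, c2=1)
macro 5: S0 reads c2=1 → after 1×micro: -115/16; S1 reads c1=81 → after 1×micro: 243; S2 reads c0=-49/8 → after 1×micro: 1 ⇒ (c0=-115/16, c1=243, c2=1)

c0 at macro-step 5 = -115/16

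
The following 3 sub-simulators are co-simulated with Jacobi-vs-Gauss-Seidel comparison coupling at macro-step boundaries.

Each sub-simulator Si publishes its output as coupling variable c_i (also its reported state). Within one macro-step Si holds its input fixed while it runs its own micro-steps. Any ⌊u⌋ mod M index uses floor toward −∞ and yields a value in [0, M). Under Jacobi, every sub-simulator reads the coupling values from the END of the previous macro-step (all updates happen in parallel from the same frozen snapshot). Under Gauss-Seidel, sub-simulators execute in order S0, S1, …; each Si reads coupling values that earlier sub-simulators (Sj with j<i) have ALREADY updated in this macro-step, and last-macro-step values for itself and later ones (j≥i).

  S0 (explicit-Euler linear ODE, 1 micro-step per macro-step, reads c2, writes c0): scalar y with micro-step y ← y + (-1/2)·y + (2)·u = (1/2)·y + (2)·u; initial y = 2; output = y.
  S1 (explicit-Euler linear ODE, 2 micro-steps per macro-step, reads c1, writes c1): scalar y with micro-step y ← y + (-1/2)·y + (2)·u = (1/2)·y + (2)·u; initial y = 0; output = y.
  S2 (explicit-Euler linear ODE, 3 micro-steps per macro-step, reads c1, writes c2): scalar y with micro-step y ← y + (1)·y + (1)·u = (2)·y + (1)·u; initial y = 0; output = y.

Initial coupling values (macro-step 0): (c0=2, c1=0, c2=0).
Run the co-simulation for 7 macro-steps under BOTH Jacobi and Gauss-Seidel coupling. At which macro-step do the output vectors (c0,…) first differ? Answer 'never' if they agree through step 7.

[Jacobi] macro 1: S0 reads c2=0 → after 1×micro: 1; S1 reads c1=0 → after 2×micro: 0; S2 reads c1=0 → after 3×micro: 0 ⇒ (c0=1, c1=0, c2=0)
[Jacobi] macro 2: S0 reads c2=0 → after 1×micro: 1/2; S1 reads c1=0 → after 2×micro: 0; S2 reads c1=0 → after 3×micro: 0 ⇒ (c0=1/2, c1=0, c2=0)
[Jacobi] macro 3: S0 reads c2=0 → after 1×micro: 1/4; S1 reads c1=0 → after 2×micro: 0; S2 reads c1=0 → after 3×micro: 0 ⇒ (c0=1/4, c1=0, c2=0)
[Jacobi] macro 4: S0 reads c2=0 → after 1×micro: 1/8; S1 reads c1=0 → after 2×micro: 0; S2 reads c1=0 → after 3×micro: 0 ⇒ (c0=1/8, c1=0, c2=0)
[Jacobi] macro 5: S0 reads c2=0 → after 1×micro: 1/16; S1 reads c1=0 → after 2×micro: 0; S2 reads c1=0 → after 3×micro: 0 ⇒ (c0=1/16, c1=0, c2=0)
[Jacobi] macro 6: S0 reads c2=0 → after 1×micro: 1/32; S1 reads c1=0 → after 2×micro: 0; S2 reads c1=0 → after 3×micro: 0 ⇒ (c0=1/32, c1=0, c2=0)
[Jacobi] macro 7: S0 reads c2=0 → after 1×micro: 1/64; S1 reads c1=0 → after 2×micro: 0; S2 reads c1=0 → after 3×micro: 0 ⇒ (c0=1/64, c1=0, c2=0)
[Gauss-Seidel] macro 1: S0 reads c2=0 → after 1×micro: 1; S1 reads c1=0 → after 2×micro: 0; S2 reads c1=0 → after 3×micro: 0 ⇒ (c0=1, c1=0, c2=0)
[Gauss-Seidel] macro 2: S0 reads c2=0 → after 1×micro: 1/2; S1 reads c1=0 → after 2×micro: 0; S2 reads c1=0 → after 3×micro: 0 ⇒ (c0=1/2, c1=0, c2=0)
[Gauss-Seidel] macro 3: S0 reads c2=0 → after 1×micro: 1/4; S1 reads c1=0 → after 2×micro: 0; S2 reads c1=0 → after 3×micro: 0 ⇒ (c0=1/4, c1=0, c2=0)
[Gauss-Seidel] macro 4: S0 reads c2=0 → after 1×micro: 1/8; S1 reads c1=0 → after 2×micro: 0; S2 reads c1=0 → after 3×micro: 0 ⇒ (c0=1/8, c1=0, c2=0)
[Gauss-Seidel] macro 5: S0 reads c2=0 → after 1×micro: 1/16; S1 reads c1=0 → after 2×micro: 0; S2 reads c1=0 → after 3×micro: 0 ⇒ (c0=1/16, c1=0, c2=0)
[Gauss-Seidel] macro 6: S0 reads c2=0 → after 1×micro: 1/32; S1 reads c1=0 → after 2×micro: 0; S2 reads c1=0 → after 3×micro: 0 ⇒ (c0=1/32, c1=0, c2=0)
[Gauss-Seidel] macro 7: S0 reads c2=0 → after 1×micro: 1/64; S1 reads c1=0 → after 2×micro: 0; S2 reads c1=0 → after 3×micro: 0 ⇒ (c0=1/64, c1=0, c2=0)

first divergence at macro-step: never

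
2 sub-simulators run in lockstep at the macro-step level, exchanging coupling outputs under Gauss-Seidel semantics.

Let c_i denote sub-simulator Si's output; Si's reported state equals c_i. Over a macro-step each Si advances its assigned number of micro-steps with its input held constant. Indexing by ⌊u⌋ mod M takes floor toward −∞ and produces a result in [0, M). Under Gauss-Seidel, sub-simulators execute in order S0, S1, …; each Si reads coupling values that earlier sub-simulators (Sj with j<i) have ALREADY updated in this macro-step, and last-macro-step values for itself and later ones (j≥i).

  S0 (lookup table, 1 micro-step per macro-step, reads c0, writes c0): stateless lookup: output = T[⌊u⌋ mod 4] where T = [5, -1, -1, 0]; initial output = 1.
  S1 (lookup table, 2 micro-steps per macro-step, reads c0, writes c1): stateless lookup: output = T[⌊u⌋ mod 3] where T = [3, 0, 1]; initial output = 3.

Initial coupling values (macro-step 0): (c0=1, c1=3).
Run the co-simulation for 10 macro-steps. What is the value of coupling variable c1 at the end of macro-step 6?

c1 at macro-step 6 = 1

macro 1: S0 reads c0=1 → after 1×micro: -1; S1 reads c0=-1 → after 2×micro: 1 ⇒ (c0=-1, c1=1)
macro 2: S0 reads c0=-1 → after 1×micro: 0; S1 reads c0=0 → after 2×micro: 3 ⇒ (c0=0, c1=3)
macro 3: S0 reads c0=0 → after 1×micro: 5; S1 reads c0=5 → after 2×micro: 1 ⇒ (c0=5, c1=1)
macro 4: S0 reads c0=5 → after 1×micro: -1; S1 reads c0=-1 → after 2×micro: 1 ⇒ (c0=-1, c1=1)
macro 5: S0 reads c0=-1 → after 1×micro: 0; S1 reads c0=0 → after 2×micro: 3 ⇒ (c0=0, c1=3)
macro 6: S0 reads c0=0 → after 1×micro: 5; S1 reads c0=5 → after 2×micro: 1 ⇒ (c0=5, c1=1)
macro 7: S0 reads c0=5 → after 1×micro: -1; S1 reads c0=-1 → after 2×micro: 1 ⇒ (c0=-1, c1=1)
macro 8: S0 reads c0=-1 → after 1×micro: 0; S1 reads c0=0 → after 2×micro: 3 ⇒ (c0=0, c1=3)
macro 9: S0 reads c0=0 → after 1×micro: 5; S1 reads c0=5 → after 2×micro: 1 ⇒ (c0=5, c1=1)
macro 10: S0 reads c0=5 → after 1×micro: -1; S1 reads c0=-1 → after 2×micro: 1 ⇒ (c0=-1, c1=1)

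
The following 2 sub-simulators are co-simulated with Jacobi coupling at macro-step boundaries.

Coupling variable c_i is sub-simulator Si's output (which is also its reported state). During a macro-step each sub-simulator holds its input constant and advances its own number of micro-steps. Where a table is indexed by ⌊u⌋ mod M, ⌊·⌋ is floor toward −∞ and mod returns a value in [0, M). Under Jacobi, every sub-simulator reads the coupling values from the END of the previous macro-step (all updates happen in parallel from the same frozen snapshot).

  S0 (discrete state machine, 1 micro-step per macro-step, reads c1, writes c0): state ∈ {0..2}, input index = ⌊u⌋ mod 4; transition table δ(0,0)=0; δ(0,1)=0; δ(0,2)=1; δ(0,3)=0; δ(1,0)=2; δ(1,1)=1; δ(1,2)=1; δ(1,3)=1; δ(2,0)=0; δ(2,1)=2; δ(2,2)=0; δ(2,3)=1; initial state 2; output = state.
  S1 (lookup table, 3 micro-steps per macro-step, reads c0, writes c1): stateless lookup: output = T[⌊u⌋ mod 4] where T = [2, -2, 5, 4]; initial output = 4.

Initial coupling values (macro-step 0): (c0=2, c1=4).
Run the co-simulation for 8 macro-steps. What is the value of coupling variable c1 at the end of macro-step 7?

macro 1: S0 reads c1=4 → after 1×micro: 0; S1 reads c0=2 → after 3×micro: 5 ⇒ (c0=0, c1=5)
macro 2: S0 reads c1=5 → after 1×micro: 0; S1 reads c0=0 → after 3×micro: 2 ⇒ (c0=0, c1=2)
macro 3: S0 reads c1=2 → after 1×micro: 1; S1 reads c0=0 → after 3×micro: 2 ⇒ (c0=1, c1=2)
macro 4: S0 reads c1=2 → after 1×micro: 1; S1 reads c0=1 → after 3×micro: -2 ⇒ (c0=1, c1=-2)
macro 5: S0 reads c1=-2 → after 1×micro: 1; S1 reads c0=1 → after 3×micro: -2 ⇒ (c0=1, c1=-2)
macro 6: S0 reads c1=-2 → after 1×micro: 1; S1 reads c0=1 → after 3×micro: -2 ⇒ (c0=1, c1=-2)
macro 7: S0 reads c1=-2 → after 1×micro: 1; S1 reads c0=1 → after 3×micro: -2 ⇒ (c0=1, c1=-2)
macro 8: S0 reads c1=-2 → after 1×micro: 1; S1 reads c0=1 → after 3×micro: -2 ⇒ (c0=1, c1=-2)

c1 at macro-step 7 = -2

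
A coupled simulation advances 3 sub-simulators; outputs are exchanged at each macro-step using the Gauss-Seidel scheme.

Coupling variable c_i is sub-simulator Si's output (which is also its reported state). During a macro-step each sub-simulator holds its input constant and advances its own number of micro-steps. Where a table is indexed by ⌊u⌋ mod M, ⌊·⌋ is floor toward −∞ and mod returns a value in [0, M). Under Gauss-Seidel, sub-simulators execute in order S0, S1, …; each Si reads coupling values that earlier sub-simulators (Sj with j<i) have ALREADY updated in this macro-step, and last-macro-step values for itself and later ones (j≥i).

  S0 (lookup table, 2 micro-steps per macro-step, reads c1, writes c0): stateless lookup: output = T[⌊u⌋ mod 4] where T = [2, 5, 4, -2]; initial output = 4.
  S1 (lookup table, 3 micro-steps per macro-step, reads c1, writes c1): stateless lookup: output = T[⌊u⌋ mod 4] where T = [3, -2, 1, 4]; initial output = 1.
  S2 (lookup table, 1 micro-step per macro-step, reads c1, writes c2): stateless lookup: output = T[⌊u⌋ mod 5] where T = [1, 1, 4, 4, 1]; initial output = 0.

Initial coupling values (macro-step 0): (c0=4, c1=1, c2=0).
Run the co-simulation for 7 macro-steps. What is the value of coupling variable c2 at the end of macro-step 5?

c2 at macro-step 5 = 4

macro 1: S0 reads c1=1 → after 2×micro: 5; S1 reads c1=1 → after 3×micro: -2; S2 reads c1=-2 → after 1×micro: 4 ⇒ (c0=5, c1=-2, c2=4)
macro 2: S0 reads c1=-2 → after 2×micro: 4; S1 reads c1=-2 → after 3×micro: 1; S2 reads c1=1 → after 1×micro: 1 ⇒ (c0=4, c1=1, c2=1)
macro 3: S0 reads c1=1 → after 2×micro: 5; S1 reads c1=1 → after 3×micro: -2; S2 reads c1=-2 → after 1×micro: 4 ⇒ (c0=5, c1=-2, c2=4)
macro 4: S0 reads c1=-2 → after 2×micro: 4; S1 reads c1=-2 → after 3×micro: 1; S2 reads c1=1 → after 1×micro: 1 ⇒ (c0=4, c1=1, c2=1)
macro 5: S0 reads c1=1 → after 2×micro: 5; S1 reads c1=1 → after 3×micro: -2; S2 reads c1=-2 → after 1×micro: 4 ⇒ (c0=5, c1=-2, c2=4)
macro 6: S0 reads c1=-2 → after 2×micro: 4; S1 reads c1=-2 → after 3×micro: 1; S2 reads c1=1 → after 1×micro: 1 ⇒ (c0=4, c1=1, c2=1)
macro 7: S0 reads c1=1 → after 2×micro: 5; S1 reads c1=1 → after 3×micro: -2; S2 reads c1=-2 → after 1×micro: 4 ⇒ (c0=5, c1=-2, c2=4)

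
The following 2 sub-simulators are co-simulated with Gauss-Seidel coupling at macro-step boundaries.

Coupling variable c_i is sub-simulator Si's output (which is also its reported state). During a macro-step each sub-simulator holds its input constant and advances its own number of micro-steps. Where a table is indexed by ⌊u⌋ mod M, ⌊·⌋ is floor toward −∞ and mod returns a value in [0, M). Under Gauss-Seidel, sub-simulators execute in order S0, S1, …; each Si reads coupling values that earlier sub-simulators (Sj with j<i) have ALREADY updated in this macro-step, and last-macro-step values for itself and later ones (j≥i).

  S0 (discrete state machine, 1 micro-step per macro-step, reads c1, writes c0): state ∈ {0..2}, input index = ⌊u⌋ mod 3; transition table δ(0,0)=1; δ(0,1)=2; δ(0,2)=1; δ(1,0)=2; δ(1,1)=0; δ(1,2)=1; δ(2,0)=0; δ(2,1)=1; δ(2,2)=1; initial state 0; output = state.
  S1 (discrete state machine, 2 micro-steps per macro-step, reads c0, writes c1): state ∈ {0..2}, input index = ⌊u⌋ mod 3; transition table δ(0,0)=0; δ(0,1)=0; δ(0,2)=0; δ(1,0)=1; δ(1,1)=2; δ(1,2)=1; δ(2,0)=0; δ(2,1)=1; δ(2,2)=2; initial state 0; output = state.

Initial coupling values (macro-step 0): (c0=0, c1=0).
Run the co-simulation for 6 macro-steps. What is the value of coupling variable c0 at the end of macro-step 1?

c0 at macro-step 1 = 1

macro 1: S0 reads c1=0 → after 1×micro: 1; S1 reads c0=1 → after 2×micro: 0 ⇒ (c0=1, c1=0)
macro 2: S0 reads c1=0 → after 1×micro: 2; S1 reads c0=2 → after 2×micro: 0 ⇒ (c0=2, c1=0)
macro 3: S0 reads c1=0 → after 1×micro: 0; S1 reads c0=0 → after 2×micro: 0 ⇒ (c0=0, c1=0)
macro 4: S0 reads c1=0 → after 1×micro: 1; S1 reads c0=1 → after 2×micro: 0 ⇒ (c0=1, c1=0)
macro 5: S0 reads c1=0 → after 1×micro: 2; S1 reads c0=2 → after 2×micro: 0 ⇒ (c0=2, c1=0)
macro 6: S0 reads c1=0 → after 1×micro: 0; S1 reads c0=0 → after 2×micro: 0 ⇒ (c0=0, c1=0)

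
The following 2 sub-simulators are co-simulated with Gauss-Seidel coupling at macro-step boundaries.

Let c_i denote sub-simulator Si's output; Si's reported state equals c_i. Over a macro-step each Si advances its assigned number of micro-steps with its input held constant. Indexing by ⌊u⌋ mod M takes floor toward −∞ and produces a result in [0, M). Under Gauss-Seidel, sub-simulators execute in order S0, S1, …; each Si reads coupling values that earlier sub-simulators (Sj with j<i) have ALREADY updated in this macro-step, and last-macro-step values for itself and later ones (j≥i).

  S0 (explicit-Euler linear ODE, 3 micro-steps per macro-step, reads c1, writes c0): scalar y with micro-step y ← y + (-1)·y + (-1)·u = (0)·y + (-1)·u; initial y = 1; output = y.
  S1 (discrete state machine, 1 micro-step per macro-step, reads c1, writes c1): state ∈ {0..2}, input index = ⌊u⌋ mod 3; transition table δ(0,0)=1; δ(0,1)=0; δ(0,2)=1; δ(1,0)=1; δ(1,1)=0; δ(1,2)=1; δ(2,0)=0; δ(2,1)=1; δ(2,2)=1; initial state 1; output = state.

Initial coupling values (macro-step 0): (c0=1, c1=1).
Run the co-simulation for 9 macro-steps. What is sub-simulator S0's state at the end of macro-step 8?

macro 1: S0 reads c1=1 → after 3×micro: -1; S1 reads c1=1 → after 1×micro: 0 ⇒ (c0=-1, c1=0)
macro 2: S0 reads c1=0 → after 3×micro: 0; S1 reads c1=0 → after 1×micro: 1 ⇒ (c0=0, c1=1)
macro 3: S0 reads c1=1 → after 3×micro: -1; S1 reads c1=1 → after 1×micro: 0 ⇒ (c0=-1, c1=0)
macro 4: S0 reads c1=0 → after 3×micro: 0; S1 reads c1=0 → after 1×micro: 1 ⇒ (c0=0, c1=1)
macro 5: S0 reads c1=1 → after 3×micro: -1; S1 reads c1=1 → after 1×micro: 0 ⇒ (c0=-1, c1=0)
macro 6: S0 reads c1=0 → after 3×micro: 0; S1 reads c1=0 → after 1×micro: 1 ⇒ (c0=0, c1=1)
macro 7: S0 reads c1=1 → after 3×micro: -1; S1 reads c1=1 → after 1×micro: 0 ⇒ (c0=-1, c1=0)
macro 8: S0 reads c1=0 → after 3×micro: 0; S1 reads c1=0 → after 1×micro: 1 ⇒ (c0=0, c1=1)
macro 9: S0 reads c1=1 → after 3×micro: -1; S1 reads c1=1 → after 1×micro: 0 ⇒ (c0=-1, c1=0)

S0 state at macro-step 8 = 0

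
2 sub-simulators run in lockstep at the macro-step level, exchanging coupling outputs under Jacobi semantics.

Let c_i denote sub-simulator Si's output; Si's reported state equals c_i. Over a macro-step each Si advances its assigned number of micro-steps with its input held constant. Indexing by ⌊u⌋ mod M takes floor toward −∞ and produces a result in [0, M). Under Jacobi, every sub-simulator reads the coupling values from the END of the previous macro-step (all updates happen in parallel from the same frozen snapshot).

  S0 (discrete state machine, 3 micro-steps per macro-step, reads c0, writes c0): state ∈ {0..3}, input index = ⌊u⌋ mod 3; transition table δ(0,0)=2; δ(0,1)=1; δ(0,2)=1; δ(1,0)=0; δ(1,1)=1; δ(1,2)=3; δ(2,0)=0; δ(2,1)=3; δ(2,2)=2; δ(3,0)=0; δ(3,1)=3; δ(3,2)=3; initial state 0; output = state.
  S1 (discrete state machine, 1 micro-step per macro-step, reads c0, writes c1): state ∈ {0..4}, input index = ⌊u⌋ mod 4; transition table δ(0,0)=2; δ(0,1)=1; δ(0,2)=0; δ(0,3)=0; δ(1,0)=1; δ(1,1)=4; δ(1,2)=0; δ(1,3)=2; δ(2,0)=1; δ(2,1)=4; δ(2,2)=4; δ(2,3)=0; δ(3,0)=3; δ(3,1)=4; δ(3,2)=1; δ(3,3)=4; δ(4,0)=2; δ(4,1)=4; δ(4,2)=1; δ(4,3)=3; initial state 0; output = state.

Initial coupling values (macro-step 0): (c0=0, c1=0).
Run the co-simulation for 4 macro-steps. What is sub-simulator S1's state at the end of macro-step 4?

S1 state at macro-step 4 = 0

macro 1: S0 reads c0=0 → after 3×micro: 2; S1 reads c0=0 → after 1×micro: 2 ⇒ (c0=2, c1=2)
macro 2: S0 reads c0=2 → after 3×micro: 2; S1 reads c0=2 → after 1×micro: 4 ⇒ (c0=2, c1=4)
macro 3: S0 reads c0=2 → after 3×micro: 2; S1 reads c0=2 → after 1×micro: 1 ⇒ (c0=2, c1=1)
macro 4: S0 reads c0=2 → after 3×micro: 2; S1 reads c0=2 → after 1×micro: 0 ⇒ (c0=2, c1=0)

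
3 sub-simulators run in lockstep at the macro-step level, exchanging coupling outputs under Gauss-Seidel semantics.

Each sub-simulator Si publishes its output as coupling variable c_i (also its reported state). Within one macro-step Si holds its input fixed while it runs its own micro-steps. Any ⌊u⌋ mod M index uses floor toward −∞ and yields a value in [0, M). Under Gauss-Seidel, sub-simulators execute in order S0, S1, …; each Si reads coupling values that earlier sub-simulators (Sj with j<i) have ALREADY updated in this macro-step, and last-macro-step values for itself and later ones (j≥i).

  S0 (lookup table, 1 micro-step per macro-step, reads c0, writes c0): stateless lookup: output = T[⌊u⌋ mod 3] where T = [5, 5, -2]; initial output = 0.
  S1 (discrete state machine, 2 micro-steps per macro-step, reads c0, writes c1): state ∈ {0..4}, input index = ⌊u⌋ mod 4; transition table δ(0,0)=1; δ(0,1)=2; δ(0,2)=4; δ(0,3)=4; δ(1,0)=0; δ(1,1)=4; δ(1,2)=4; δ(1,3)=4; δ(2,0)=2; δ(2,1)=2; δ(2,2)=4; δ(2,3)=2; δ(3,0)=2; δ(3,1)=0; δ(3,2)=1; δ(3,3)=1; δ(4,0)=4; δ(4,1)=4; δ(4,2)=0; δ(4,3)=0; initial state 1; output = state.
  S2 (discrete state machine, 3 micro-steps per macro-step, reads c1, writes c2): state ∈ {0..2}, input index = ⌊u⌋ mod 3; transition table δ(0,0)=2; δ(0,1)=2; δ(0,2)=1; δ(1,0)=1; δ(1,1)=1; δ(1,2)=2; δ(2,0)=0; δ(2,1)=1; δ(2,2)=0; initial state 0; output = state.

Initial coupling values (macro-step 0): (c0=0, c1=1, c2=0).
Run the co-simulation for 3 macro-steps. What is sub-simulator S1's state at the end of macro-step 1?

S1 state at macro-step 1 = 4

macro 1: S0 reads c0=0 → after 1×micro: 5; S1 reads c0=5 → after 2×micro: 4; S2 reads c1=4 → after 3×micro: 1 ⇒ (c0=5, c1=4, c2=1)
macro 2: S0 reads c0=5 → after 1×micro: -2; S1 reads c0=-2 → after 2×micro: 4; S2 reads c1=4 → after 3×micro: 1 ⇒ (c0=-2, c1=4, c2=1)
macro 3: S0 reads c0=-2 → after 1×micro: 5; S1 reads c0=5 → after 2×micro: 4; S2 reads c1=4 → after 3×micro: 1 ⇒ (c0=5, c1=4, c2=1)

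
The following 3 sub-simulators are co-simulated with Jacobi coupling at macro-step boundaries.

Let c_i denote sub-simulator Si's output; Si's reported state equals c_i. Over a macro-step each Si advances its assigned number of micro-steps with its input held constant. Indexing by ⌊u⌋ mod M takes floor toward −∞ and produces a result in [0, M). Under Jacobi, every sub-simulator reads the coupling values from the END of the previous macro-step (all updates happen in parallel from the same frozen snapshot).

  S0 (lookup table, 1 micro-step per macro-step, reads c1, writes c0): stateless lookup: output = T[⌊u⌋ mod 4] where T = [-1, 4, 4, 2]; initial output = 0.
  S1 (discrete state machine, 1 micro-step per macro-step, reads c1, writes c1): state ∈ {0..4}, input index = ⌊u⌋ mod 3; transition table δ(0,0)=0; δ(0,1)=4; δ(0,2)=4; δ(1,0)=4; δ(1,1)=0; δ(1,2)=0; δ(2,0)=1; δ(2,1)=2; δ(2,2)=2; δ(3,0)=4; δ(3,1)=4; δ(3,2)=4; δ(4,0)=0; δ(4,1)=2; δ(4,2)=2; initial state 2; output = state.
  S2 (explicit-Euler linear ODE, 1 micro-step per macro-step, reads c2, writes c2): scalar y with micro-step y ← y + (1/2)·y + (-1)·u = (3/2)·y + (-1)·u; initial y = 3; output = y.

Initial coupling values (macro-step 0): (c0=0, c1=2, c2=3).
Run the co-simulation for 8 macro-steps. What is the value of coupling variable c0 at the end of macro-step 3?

macro 1: S0 reads c1=2 → after 1×micro: 4; S1 reads c1=2 → after 1×micro: 2; S2 reads c2=3 → after 1×micro: 3/2 ⇒ (c0=4, c1=2, c2=3/2)
macro 2: S0 reads c1=2 → after 1×micro: 4; S1 reads c1=2 → after 1×micro: 2; S2 reads c2=3/2 → after 1×micro: 3/4 ⇒ (c0=4, c1=2, c2=3/4)
macro 3: S0 reads c1=2 → after 1×micro: 4; S1 reads c1=2 → after 1×micro: 2; S2 reads c2=3/4 → after 1×micro: 3/8 ⇒ (c0=4, c1=2, c2=3/8)
macro 4: S0 reads c1=2 → after 1×micro: 4; S1 reads c1=2 → after 1×micro: 2; S2 reads c2=3/8 → after 1×micro: 3/16 ⇒ (c0=4, c1=2, c2=3/16)
macro 5: S0 reads c1=2 → after 1×micro: 4; S1 reads c1=2 → after 1×micro: 2; S2 reads c2=3/16 → after 1×micro: 3/32 ⇒ (c0=4, c1=2, c2=3/32)
macro 6: S0 reads c1=2 → after 1×micro: 4; S1 reads c1=2 → after 1×micro: 2; S2 reads c2=3/32 → after 1×micro: 3/64 ⇒ (c0=4, c1=2, c2=3/64)
macro 7: S0 reads c1=2 → after 1×micro: 4; S1 reads c1=2 → after 1×micro: 2; S2 reads c2=3/64 → after 1×micro: 3/128 ⇒ (c0=4, c1=2, c2=3/128)
macro 8: S0 reads c1=2 → after 1×micro: 4; S1 reads c1=2 → after 1×micro: 2; S2 reads c2=3/128 → after 1×micro: 3/256 ⇒ (c0=4, c1=2, c2=3/256)

c0 at macro-step 3 = 4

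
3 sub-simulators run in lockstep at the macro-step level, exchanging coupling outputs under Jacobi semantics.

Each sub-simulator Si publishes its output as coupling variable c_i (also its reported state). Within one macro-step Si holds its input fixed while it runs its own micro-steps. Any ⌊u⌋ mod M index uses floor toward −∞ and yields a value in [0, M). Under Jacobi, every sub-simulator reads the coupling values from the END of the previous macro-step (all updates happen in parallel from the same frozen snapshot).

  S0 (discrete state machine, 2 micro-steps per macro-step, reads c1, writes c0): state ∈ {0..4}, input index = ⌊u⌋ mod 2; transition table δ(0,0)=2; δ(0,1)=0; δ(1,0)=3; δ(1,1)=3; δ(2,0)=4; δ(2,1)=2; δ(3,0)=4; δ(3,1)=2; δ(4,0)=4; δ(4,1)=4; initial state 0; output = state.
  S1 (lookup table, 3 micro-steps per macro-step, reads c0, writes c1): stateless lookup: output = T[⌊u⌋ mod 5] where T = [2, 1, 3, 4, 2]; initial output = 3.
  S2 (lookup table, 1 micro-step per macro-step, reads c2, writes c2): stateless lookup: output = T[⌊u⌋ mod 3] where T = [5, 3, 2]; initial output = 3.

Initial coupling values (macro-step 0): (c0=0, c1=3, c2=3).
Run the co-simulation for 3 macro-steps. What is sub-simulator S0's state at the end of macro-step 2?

S0 state at macro-step 2 = 4

macro 1: S0 reads c1=3 → after 2×micro: 0; S1 reads c0=0 → after 3×micro: 2; S2 reads c2=3 → after 1×micro: 5 ⇒ (c0=0, c1=2, c2=5)
macro 2: S0 reads c1=2 → after 2×micro: 4; S1 reads c0=0 → after 3×micro: 2; S2 reads c2=5 → after 1×micro: 2 ⇒ (c0=4, c1=2, c2=2)
macro 3: S0 reads c1=2 → after 2×micro: 4; S1 reads c0=4 → after 3×micro: 2; S2 reads c2=2 → after 1×micro: 2 ⇒ (c0=4, c1=2, c2=2)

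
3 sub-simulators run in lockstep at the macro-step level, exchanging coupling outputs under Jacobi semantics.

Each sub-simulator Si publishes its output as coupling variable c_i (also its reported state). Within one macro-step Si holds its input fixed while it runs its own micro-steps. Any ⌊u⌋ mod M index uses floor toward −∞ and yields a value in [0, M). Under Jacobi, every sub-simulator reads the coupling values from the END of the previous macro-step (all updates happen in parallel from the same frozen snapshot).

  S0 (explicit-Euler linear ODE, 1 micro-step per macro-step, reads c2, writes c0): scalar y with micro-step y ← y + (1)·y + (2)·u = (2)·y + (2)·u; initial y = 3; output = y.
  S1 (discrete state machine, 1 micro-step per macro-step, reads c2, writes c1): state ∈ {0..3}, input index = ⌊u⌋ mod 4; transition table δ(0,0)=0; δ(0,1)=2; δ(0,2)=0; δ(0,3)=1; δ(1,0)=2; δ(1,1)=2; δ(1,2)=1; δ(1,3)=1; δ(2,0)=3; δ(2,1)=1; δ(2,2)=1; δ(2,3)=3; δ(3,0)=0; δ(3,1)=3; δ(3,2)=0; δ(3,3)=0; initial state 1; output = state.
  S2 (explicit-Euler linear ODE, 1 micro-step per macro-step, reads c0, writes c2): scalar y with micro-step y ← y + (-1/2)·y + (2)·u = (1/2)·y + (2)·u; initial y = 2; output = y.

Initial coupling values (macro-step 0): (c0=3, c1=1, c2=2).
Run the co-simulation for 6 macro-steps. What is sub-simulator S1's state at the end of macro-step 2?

S1 state at macro-step 2 = 1

macro 1: S0 reads c2=2 → after 1×micro: 10; S1 reads c2=2 → after 1×micro: 1; S2 reads c0=3 → after 1×micro: 7 ⇒ (c0=10, c1=1, c2=7)
macro 2: S0 reads c2=7 → after 1×micro: 34; S1 reads c2=7 → after 1×micro: 1; S2 reads c0=10 → after 1×micro: 47/2 ⇒ (c0=34, c1=1, c2=47/2)
macro 3: S0 reads c2=47/2 → after 1×micro: 115; S1 reads c2=47/2 → after 1×micro: 1; S2 reads c0=34 → after 1×micro: 319/4 ⇒ (c0=115, c1=1, c2=319/4)
macro 4: S0 reads c2=319/4 → after 1×micro: 779/2; S1 reads c2=319/4 → after 1×micro: 1; S2 reads c0=115 → after 1×micro: 2159/8 ⇒ (c0=779/2, c1=1, c2=2159/8)
macro 5: S0 reads c2=2159/8 → after 1×micro: 5275/4; S1 reads c2=2159/8 → after 1×micro: 2; S2 reads c0=779/2 → after 1×micro: 14623/16 ⇒ (c0=5275/4, c1=2, c2=14623/16)
macro 6: S0 reads c2=14623/16 → after 1×micro: 35723/8; S1 reads c2=14623/16 → after 1×micro: 1; S2 reads c0=5275/4 → after 1×micro: 99023/32 ⇒ (c0=35723/8, c1=1, c2=99023/32)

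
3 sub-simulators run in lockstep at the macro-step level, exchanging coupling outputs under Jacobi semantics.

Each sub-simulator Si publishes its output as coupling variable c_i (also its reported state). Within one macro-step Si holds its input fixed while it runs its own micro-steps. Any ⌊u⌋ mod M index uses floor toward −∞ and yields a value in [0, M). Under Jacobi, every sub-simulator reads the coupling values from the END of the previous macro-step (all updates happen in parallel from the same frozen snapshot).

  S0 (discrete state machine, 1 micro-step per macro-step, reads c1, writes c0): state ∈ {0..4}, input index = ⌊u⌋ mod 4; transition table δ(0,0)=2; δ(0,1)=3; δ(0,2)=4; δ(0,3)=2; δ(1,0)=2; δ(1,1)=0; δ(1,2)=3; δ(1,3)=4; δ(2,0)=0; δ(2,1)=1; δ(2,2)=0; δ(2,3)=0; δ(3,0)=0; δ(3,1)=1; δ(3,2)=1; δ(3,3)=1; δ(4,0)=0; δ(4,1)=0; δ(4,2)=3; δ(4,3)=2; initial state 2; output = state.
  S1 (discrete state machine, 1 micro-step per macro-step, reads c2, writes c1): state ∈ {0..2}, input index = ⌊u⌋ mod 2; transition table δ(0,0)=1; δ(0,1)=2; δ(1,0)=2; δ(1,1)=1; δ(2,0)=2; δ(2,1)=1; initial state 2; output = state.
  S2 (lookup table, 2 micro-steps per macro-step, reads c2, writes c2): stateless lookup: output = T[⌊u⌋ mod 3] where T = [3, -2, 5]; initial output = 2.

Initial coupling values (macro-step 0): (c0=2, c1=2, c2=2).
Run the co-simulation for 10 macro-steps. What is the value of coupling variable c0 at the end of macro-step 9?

c0 at macro-step 9 = 0

macro 1: S0 reads c1=2 → after 1×micro: 0; S1 reads c2=2 → after 1×micro: 2; S2 reads c2=2 → after 2×micro: 5 ⇒ (c0=0, c1=2, c2=5)
macro 2: S0 reads c1=2 → after 1×micro: 4; S1 reads c2=5 → after 1×micro: 1; S2 reads c2=5 → after 2×micro: 5 ⇒ (c0=4, c1=1, c2=5)
macro 3: S0 reads c1=1 → after 1×micro: 0; S1 reads c2=5 → after 1×micro: 1; S2 reads c2=5 → after 2×micro: 5 ⇒ (c0=0, c1=1, c2=5)
macro 4: S0 reads c1=1 → after 1×micro: 3; S1 reads c2=5 → after 1×micro: 1; S2 reads c2=5 → after 2×micro: 5 ⇒ (c0=3, c1=1, c2=5)
macro 5: S0 reads c1=1 → after 1×micro: 1; S1 reads c2=5 → after 1×micro: 1; S2 reads c2=5 → after 2×micro: 5 ⇒ (c0=1, c1=1, c2=5)
macro 6: S0 reads c1=1 → after 1×micro: 0; S1 reads c2=5 → after 1×micro: 1; S2 reads c2=5 → after 2×micro: 5 ⇒ (c0=0, c1=1, c2=5)
macro 7: S0 reads c1=1 → after 1×micro: 3; S1 reads c2=5 → after 1×micro: 1; S2 reads c2=5 → after 2×micro: 5 ⇒ (c0=3, c1=1, c2=5)
macro 8: S0 reads c1=1 → after 1×micro: 1; S1 reads c2=5 → after 1×micro: 1; S2 reads c2=5 → after 2×micro: 5 ⇒ (c0=1, c1=1, c2=5)
macro 9: S0 reads c1=1 → after 1×micro: 0; S1 reads c2=5 → after 1×micro: 1; S2 reads c2=5 → after 2×micro: 5 ⇒ (c0=0, c1=1, c2=5)
macro 10: S0 reads c1=1 → after 1×micro: 3; S1 reads c2=5 → after 1×micro: 1; S2 reads c2=5 → after 2×micro: 5 ⇒ (c0=3, c1=1, c2=5)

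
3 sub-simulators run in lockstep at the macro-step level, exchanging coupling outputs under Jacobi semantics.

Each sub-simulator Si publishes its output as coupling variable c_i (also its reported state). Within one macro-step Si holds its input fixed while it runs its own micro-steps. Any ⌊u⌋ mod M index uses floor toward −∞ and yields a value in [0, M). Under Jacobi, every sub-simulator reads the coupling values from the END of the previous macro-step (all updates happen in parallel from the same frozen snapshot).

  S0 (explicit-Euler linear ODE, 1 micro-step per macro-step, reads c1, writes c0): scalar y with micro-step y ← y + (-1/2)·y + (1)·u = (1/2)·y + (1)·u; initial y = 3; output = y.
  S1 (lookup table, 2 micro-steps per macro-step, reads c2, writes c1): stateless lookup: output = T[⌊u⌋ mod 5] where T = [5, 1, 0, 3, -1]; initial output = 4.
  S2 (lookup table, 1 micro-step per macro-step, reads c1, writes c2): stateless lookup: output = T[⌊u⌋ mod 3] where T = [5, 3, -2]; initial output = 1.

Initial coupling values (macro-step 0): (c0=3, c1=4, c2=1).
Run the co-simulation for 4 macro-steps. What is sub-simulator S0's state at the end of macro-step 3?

macro 1: S0 reads c1=4 → after 1×micro: 11/2; S1 reads c2=1 → after 2×micro: 1; S2 reads c1=4 → after 1×micro: 3 ⇒ (c0=11/2, c1=1, c2=3)
macro 2: S0 reads c1=1 → after 1×micro: 15/4; S1 reads c2=3 → after 2×micro: 3; S2 reads c1=1 → after 1×micro: 3 ⇒ (c0=15/4, c1=3, c2=3)
macro 3: S0 reads c1=3 → after 1×micro: 39/8; S1 reads c2=3 → after 2×micro: 3; S2 reads c1=3 → after 1×micro: 5 ⇒ (c0=39/8, c1=3, c2=5)
macro 4: S0 reads c1=3 → after 1×micro: 87/16; S1 reads c2=5 → after 2×micro: 5; S2 reads c1=3 → after 1×micro: 5 ⇒ (c0=87/16, c1=5, c2=5)

S0 state at macro-step 3 = 39/8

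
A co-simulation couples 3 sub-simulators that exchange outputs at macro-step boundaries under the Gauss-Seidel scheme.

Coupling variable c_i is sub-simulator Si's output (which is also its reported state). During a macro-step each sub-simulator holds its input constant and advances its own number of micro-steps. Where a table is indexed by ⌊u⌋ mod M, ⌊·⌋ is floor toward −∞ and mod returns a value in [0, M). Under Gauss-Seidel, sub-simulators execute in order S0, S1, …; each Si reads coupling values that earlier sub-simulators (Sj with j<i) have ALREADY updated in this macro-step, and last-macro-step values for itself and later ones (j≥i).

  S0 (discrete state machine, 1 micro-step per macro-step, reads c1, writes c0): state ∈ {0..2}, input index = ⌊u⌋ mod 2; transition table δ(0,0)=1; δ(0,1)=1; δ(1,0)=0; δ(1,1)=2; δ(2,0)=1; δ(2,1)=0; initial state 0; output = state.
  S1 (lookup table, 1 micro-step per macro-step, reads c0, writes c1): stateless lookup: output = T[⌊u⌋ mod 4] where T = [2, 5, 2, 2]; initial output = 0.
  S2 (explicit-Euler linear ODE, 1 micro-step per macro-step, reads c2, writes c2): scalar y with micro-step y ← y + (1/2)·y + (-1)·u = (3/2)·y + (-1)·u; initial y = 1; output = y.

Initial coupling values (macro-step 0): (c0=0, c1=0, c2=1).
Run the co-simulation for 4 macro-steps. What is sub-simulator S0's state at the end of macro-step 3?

S0 state at macro-step 3 = 1

macro 1: S0 reads c1=0 → after 1×micro: 1; S1 reads c0=1 → after 1×micro: 5; S2 reads c2=1 → after 1×micro: 1/2 ⇒ (c0=1, c1=5, c2=1/2)
macro 2: S0 reads c1=5 → after 1×micro: 2; S1 reads c0=2 → after 1×micro: 2; S2 reads c2=1/2 → after 1×micro: 1/4 ⇒ (c0=2, c1=2, c2=1/4)
macro 3: S0 reads c1=2 → after 1×micro: 1; S1 reads c0=1 → after 1×micro: 5; S2 reads c2=1/4 → after 1×micro: 1/8 ⇒ (c0=1, c1=5, c2=1/8)
macro 4: S0 reads c1=5 → after 1×micro: 2; S1 reads c0=2 → after 1×micro: 2; S2 reads c2=1/8 → after 1×micro: 1/16 ⇒ (c0=2, c1=2, c2=1/16)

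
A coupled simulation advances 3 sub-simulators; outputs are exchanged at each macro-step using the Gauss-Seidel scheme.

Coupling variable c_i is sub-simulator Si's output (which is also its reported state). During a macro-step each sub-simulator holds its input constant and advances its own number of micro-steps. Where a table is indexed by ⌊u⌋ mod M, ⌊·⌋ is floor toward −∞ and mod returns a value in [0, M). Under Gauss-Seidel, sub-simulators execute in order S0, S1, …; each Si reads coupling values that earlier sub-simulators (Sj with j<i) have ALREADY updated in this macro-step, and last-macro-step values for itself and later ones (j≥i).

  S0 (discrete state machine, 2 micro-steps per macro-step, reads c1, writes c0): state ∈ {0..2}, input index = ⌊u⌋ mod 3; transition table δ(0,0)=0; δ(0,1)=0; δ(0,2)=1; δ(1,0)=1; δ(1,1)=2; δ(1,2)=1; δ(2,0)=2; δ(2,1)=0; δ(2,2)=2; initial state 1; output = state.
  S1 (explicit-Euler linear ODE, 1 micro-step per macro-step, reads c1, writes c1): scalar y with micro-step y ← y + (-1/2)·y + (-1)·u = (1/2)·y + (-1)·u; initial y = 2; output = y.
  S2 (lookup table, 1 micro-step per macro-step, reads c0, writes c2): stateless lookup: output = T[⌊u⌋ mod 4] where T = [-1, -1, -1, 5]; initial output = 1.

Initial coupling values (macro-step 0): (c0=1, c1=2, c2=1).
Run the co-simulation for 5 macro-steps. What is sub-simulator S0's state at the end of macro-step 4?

S0 state at macro-step 4 = 1

macro 1: S0 reads c1=2 → after 2×micro: 1; S1 reads c1=2 → after 1×micro: -1; S2 reads c0=1 → after 1×micro: -1 ⇒ (c0=1, c1=-1, c2=-1)
macro 2: S0 reads c1=-1 → after 2×micro: 1; S1 reads c1=-1 → after 1×micro: 1/2; S2 reads c0=1 → after 1×micro: -1 ⇒ (c0=1, c1=1/2, c2=-1)
macro 3: S0 reads c1=1/2 → after 2×micro: 1; S1 reads c1=1/2 → after 1×micro: -1/4; S2 reads c0=1 → after 1×micro: -1 ⇒ (c0=1, c1=-1/4, c2=-1)
macro 4: S0 reads c1=-1/4 → after 2×micro: 1; S1 reads c1=-1/4 → after 1×micro: 1/8; S2 reads c0=1 → after 1×micro: -1 ⇒ (c0=1, c1=1/8, c2=-1)
macro 5: S0 reads c1=1/8 → after 2×micro: 1; S1 reads c1=1/8 → after 1×micro: -1/16; S2 reads c0=1 → after 1×micro: -1 ⇒ (c0=1, c1=-1/16, c2=-1)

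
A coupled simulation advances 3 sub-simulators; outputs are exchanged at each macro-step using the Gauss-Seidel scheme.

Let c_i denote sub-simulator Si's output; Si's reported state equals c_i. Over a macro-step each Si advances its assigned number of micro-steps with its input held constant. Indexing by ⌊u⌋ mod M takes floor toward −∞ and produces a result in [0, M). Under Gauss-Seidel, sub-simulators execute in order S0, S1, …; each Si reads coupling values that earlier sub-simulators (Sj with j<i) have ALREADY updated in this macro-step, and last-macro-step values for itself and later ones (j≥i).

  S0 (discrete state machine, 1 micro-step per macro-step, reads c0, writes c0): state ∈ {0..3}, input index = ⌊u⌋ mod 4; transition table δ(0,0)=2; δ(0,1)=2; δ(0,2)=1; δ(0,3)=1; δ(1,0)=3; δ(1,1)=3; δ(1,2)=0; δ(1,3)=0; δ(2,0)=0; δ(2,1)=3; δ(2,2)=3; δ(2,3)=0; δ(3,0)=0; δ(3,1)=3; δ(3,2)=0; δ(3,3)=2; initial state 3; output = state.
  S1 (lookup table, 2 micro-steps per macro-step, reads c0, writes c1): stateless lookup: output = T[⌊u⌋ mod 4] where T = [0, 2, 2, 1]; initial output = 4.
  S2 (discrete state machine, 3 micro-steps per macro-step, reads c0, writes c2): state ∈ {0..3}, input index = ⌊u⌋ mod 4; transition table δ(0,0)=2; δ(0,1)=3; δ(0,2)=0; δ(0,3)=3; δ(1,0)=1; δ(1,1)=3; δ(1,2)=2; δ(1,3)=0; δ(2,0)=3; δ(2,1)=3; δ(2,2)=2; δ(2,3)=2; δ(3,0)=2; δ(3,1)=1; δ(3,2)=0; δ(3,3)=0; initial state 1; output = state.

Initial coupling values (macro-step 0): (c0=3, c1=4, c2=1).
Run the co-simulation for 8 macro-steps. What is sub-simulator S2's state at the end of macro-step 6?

macro 1: S0 reads c0=3 → after 1×micro: 2; S1 reads c0=2 → after 2×micro: 2; S2 reads c0=2 → after 3×micro: 2 ⇒ (c0=2, c1=2, c2=2)
macro 2: S0 reads c0=2 → after 1×micro: 3; S1 reads c0=3 → after 2×micro: 1; S2 reads c0=3 → after 3×micro: 2 ⇒ (c0=3, c1=1, c2=2)
macro 3: S0 reads c0=3 → after 1×micro: 2; S1 reads c0=2 → after 2×micro: 2; S2 reads c0=2 → after 3×micro: 2 ⇒ (c0=2, c1=2, c2=2)
macro 4: S0 reads c0=2 → after 1×micro: 3; S1 reads c0=3 → after 2×micro: 1; S2 reads c0=3 → after 3×micro: 2 ⇒ (c0=3, c1=1, c2=2)
macro 5: S0 reads c0=3 → after 1×micro: 2; S1 reads c0=2 → after 2×micro: 2; S2 reads c0=2 → after 3×micro: 2 ⇒ (c0=2, c1=2, c2=2)
macro 6: S0 reads c0=2 → after 1×micro: 3; S1 reads c0=3 → after 2×micro: 1; S2 reads c0=3 → after 3×micro: 2 ⇒ (c0=3, c1=1, c2=2)
macro 7: S0 reads c0=3 → after 1×micro: 2; S1 reads c0=2 → after 2×micro: 2; S2 reads c0=2 → after 3×micro: 2 ⇒ (c0=2, c1=2, c2=2)
macro 8: S0 reads c0=2 → after 1×micro: 3; S1 reads c0=3 → after 2×micro: 1; S2 reads c0=3 → after 3×micro: 2 ⇒ (c0=3, c1=1, c2=2)

S2 state at macro-step 6 = 2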